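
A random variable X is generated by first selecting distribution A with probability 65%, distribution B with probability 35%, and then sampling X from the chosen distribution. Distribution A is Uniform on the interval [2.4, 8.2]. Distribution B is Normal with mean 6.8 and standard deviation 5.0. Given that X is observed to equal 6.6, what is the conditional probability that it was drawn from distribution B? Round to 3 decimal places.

Likelihoods f(6.6 | ·): A: 0.172414; B: 0.0797247.
Posterior ∝ prior × likelihood. Numerator for B: 0.35·0.0797247 = 0.0279036.
Normalizing constant: 0.65·0.172414 + 0.35·0.0797247 = 0.139973.
P(B | observation) = 0.0279036 / 0.139973 = 0.199351.

0.199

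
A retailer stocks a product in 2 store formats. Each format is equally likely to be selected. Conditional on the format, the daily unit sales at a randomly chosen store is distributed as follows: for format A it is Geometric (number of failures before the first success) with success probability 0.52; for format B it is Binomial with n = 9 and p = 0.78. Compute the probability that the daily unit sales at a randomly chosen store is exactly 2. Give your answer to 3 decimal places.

0.060

Conditional on each format, P(X = 2): A: 0.119808; B: 0.000546324.
By total probability, P(X = 2) = 0.5·0.119808 + 0.5·0.000546324 = 0.0601772.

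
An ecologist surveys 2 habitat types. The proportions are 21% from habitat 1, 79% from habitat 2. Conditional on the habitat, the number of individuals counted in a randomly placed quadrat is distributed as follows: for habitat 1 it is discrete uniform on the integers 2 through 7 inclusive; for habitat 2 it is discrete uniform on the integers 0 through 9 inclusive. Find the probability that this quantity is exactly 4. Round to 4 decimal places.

Conditional on each habitat, P(X = 4): 1: 0.166667; 2: 0.1.
By total probability, P(X = 4) = 0.21·0.166667 + 0.79·0.1 = 0.114.

0.1140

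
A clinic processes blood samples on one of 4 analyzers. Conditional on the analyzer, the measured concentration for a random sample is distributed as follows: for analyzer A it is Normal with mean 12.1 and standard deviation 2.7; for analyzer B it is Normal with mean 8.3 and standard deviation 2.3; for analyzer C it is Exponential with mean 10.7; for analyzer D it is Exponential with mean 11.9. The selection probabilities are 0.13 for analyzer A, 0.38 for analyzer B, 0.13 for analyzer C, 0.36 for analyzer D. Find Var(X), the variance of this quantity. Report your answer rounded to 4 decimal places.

Per component, A: μ=12.1, E[X²]=153.7; B: μ=8.3, E[X²]=74.18; C: μ=10.7, E[X²]=228.98; D: μ=11.9, E[X²]=283.22.
E[X] = 0.13·12.1 + 0.38·8.3 + 0.13·10.7 + 0.36·11.9 = 10.402.
E[X²] = 0.13·153.7 + 0.38·74.18 + 0.13·228.98 + 0.36·283.22 = 179.896.
Var(X) = E[X²] − (E[X])² = 179.896 − 108.202 = 71.6944.

71.6944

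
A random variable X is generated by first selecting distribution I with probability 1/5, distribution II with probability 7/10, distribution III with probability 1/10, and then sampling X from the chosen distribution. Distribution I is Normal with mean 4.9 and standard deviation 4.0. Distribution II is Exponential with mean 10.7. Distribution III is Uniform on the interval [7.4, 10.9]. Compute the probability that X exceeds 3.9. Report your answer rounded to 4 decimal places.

0.7059

Conditional on each component, P(X > 3.9): I: 0.598706; II: 0.694554; III: 1.
By total probability, P(X > 3.9) = 0.2·0.598706 + 0.7·0.694554 + 0.1·1 = 0.705929.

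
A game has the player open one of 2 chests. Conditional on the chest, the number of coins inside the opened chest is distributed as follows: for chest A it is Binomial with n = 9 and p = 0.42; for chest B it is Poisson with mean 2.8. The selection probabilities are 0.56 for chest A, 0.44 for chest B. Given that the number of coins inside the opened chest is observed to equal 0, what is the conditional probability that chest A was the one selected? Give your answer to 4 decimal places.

Likelihoods P(X=0 | ·): A: 0.00742766; B: 0.0608101.
Posterior ∝ prior × likelihood. Numerator for A: 0.56·0.00742766 = 0.00415949.
Normalizing constant: 0.56·0.00742766 + 0.44·0.0608101 = 0.0309159.
P(A | observation) = 0.00415949 / 0.0309159 = 0.134542.

0.1345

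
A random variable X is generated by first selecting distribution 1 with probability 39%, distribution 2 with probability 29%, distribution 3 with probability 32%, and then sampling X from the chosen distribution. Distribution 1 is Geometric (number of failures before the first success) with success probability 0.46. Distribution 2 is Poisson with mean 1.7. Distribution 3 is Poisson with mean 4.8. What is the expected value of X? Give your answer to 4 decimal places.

Component means — 1: 1.17391; 2: 1.7; 3: 4.8.
E[X] = 0.39·1.17391 + 0.29·1.7 + 0.32·4.8 = 2.48683.

2.4868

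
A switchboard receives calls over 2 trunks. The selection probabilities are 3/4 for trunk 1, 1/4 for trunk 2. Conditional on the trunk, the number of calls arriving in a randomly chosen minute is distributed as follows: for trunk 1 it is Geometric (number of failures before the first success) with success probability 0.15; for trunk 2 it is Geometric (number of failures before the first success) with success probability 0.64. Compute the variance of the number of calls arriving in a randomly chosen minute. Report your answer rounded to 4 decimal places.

33.4379

Per component, 1: μ=5.66667, E[X²]=69.8889; 2: μ=0.5625, E[X²]=1.19531.
E[X] = 0.75·5.66667 + 0.25·0.5625 = 4.39062.
E[X²] = 0.75·69.8889 + 0.25·1.19531 = 52.7155.
Var(X) = E[X²] − (E[X])² = 52.7155 − 19.2776 = 33.4379.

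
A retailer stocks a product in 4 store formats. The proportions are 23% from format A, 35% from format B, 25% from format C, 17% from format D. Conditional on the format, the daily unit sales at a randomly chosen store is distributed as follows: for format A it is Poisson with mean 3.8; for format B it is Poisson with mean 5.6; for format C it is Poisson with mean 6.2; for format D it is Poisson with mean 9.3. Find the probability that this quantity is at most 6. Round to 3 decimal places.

Conditional on each format, P(X ≤ 6): A: 0.909108; B: 0.670258; C: 0.574213; D: 0.180803.
By total probability, P(X ≤ 6) = 0.23·0.909108 + 0.35·0.670258 + 0.25·0.574213 + 0.17·0.180803 = 0.617975.

0.618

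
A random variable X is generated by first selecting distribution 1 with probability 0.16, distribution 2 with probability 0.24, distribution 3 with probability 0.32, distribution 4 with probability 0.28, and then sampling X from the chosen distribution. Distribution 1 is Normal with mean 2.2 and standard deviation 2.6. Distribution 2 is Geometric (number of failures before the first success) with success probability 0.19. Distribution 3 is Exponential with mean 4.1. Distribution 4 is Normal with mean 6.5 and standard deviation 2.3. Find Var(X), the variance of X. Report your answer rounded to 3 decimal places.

15.358

Per component, 1: μ=2.2, E[X²]=11.6; 2: μ=4.26316, E[X²]=40.6122; 3: μ=4.1, E[X²]=33.62; 4: μ=6.5, E[X²]=47.54.
E[X] = 0.16·2.2 + 0.24·4.26316 + 0.32·4.1 + 0.28·6.5 = 4.50716.
E[X²] = 0.16·11.6 + 0.24·40.6122 + 0.32·33.62 + 0.28·47.54 = 35.6725.
Var(X) = E[X²] − (E[X])² = 35.6725 − 20.3145 = 15.3581.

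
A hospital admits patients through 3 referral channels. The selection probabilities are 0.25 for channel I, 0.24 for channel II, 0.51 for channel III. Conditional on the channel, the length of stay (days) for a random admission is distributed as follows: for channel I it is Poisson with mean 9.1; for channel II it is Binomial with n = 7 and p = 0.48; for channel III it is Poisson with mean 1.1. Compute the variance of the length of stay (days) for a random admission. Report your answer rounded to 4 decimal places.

Per component, I: μ=9.1, E[X²]=91.91; II: μ=3.36, E[X²]=13.0368; III: μ=1.1, E[X²]=2.31.
E[X] = 0.25·9.1 + 0.24·3.36 + 0.51·1.1 = 3.6424.
E[X²] = 0.25·91.91 + 0.24·13.0368 + 0.51·2.31 = 27.2844.
Var(X) = E[X²] − (E[X])² = 27.2844 − 13.2671 = 14.0174.

14.0174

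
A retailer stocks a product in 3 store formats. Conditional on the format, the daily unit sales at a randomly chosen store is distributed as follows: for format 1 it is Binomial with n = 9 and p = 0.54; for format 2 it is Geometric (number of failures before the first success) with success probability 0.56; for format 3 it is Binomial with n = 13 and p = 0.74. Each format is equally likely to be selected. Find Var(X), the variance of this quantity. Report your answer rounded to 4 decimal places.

15.0802

Per component, 1: μ=4.86, E[X²]=25.8552; 2: μ=0.785714, E[X²]=2.02041; 3: μ=9.62, E[X²]=95.0456.
E[X] = 0.333333·4.86 + 0.333333·0.785714 + 0.333333·9.62 = 5.08857.
E[X²] = 0.333333·25.8552 + 0.333333·2.02041 + 0.333333·95.0456 = 40.9737.
Var(X) = E[X²] − (E[X])² = 40.9737 − 25.8936 = 15.0802.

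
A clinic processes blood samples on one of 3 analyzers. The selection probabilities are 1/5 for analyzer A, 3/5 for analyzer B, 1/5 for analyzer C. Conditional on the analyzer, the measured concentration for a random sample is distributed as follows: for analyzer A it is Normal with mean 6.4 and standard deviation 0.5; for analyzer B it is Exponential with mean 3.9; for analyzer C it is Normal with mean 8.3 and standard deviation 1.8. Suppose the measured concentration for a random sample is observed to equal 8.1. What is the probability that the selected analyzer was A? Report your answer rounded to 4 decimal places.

Likelihoods f(8.1 | ·): A: 0.00246444; B: 0.0321321; C: 0.220271.
Posterior ∝ prior × likelihood. Numerator for A: 0.2·0.00246444 = 0.000492888.
Normalizing constant: 0.2·0.00246444 + 0.6·0.0321321 + 0.2·0.220271 = 0.0638263.
P(A | observation) = 0.000492888 / 0.0638263 = 0.00772233.

0.0077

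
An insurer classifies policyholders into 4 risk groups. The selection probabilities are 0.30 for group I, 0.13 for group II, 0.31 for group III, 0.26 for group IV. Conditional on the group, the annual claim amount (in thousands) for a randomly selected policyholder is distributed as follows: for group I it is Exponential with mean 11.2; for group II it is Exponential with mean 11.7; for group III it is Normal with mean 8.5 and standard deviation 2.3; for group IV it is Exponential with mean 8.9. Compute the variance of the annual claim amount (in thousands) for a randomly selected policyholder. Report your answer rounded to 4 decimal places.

79.4531

Per component, I: μ=11.2, E[X²]=250.88; II: μ=11.7, E[X²]=273.78; III: μ=8.5, E[X²]=77.54; IV: μ=8.9, E[X²]=158.42.
E[X] = 0.3·11.2 + 0.13·11.7 + 0.31·8.5 + 0.26·8.9 = 9.83.
E[X²] = 0.3·250.88 + 0.13·273.78 + 0.31·77.54 + 0.26·158.42 = 176.082.
Var(X) = E[X²] − (E[X])² = 176.082 − 96.6289 = 79.4531.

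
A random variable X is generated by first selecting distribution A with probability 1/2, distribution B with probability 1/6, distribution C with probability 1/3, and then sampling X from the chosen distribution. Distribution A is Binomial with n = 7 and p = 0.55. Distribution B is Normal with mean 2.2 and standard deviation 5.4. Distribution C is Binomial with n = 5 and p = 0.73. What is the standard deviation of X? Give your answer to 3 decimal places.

2.531

Per component, A: μ=3.85, E[X²]=16.555; B: μ=2.2, E[X²]=34; C: μ=3.65, E[X²]=14.308.
E[X] = 0.5·3.85 + 0.166667·2.2 + 0.333333·3.65 = 3.50833.
E[X²] = 0.5·16.555 + 0.166667·34 + 0.333333·14.308 = 18.7135.
Var(X) = E[X²] − (E[X])² = 18.7135 − 12.3084 = 6.4051.
SD(X) = √6.4051 = 2.53083.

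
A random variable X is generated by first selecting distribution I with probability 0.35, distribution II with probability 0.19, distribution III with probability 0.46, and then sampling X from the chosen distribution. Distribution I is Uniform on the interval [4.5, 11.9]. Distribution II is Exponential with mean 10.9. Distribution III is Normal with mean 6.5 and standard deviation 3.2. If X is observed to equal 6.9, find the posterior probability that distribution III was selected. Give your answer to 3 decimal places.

Likelihoods f(6.9 | ·): I: 0.135135; II: 0.0487139; III: 0.123699.
Posterior ∝ prior × likelihood. Numerator for III: 0.46·0.123699 = 0.0569017.
Normalizing constant: 0.35·0.135135 + 0.19·0.0487139 + 0.46·0.123699 = 0.113455.
P(III | observation) = 0.0569017 / 0.113455 = 0.501537.

0.502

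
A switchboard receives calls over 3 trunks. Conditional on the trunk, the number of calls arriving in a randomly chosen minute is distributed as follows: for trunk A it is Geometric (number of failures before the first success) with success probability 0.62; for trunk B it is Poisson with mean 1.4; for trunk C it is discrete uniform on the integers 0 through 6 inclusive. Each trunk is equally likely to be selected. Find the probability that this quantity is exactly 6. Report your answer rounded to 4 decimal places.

0.0491

Conditional on each trunk, P(X = 6): A: 0.00186678; B: 0.00257883; C: 0.142857.
By total probability, P(X = 6) = 0.333333·0.00186678 + 0.333333·0.00257883 + 0.333333·0.142857 = 0.0491009.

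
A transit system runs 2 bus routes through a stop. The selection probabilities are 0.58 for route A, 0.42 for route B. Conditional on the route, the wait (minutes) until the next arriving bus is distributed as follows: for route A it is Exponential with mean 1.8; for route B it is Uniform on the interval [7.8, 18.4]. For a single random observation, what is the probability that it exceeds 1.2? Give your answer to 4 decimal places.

0.7178

Conditional on each route, P(X > 1.2): A: 0.513417; B: 1.
By total probability, P(X > 1.2) = 0.58·0.513417 + 0.42·1 = 0.717782.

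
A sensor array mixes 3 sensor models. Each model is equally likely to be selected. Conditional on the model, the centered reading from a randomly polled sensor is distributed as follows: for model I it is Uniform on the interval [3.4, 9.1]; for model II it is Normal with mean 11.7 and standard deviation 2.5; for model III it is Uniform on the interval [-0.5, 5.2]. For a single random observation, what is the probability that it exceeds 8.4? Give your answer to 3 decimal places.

0.343

Conditional on each model, P(X > 8.4): I: 0.122807; II: 0.906582; III: 0.
By total probability, P(X > 8.4) = 0.333333·0.122807 + 0.333333·0.906582 + 0.333333·0 = 0.34313.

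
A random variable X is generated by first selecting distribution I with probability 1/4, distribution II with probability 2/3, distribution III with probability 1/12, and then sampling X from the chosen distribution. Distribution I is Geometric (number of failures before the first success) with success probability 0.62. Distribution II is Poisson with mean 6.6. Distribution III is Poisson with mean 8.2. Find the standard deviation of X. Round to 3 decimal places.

3.556

Per component, I: μ=0.612903, E[X²]=1.3642; II: μ=6.6, E[X²]=50.16; III: μ=8.2, E[X²]=75.44.
E[X] = 0.25·0.612903 + 0.666667·6.6 + 0.0833333·8.2 = 5.23656.
E[X²] = 0.25·1.3642 + 0.666667·50.16 + 0.0833333·75.44 = 40.0677.
Var(X) = E[X²] − (E[X])² = 40.0677 − 27.4216 = 12.6462.
SD(X) = √12.6462 = 3.55614.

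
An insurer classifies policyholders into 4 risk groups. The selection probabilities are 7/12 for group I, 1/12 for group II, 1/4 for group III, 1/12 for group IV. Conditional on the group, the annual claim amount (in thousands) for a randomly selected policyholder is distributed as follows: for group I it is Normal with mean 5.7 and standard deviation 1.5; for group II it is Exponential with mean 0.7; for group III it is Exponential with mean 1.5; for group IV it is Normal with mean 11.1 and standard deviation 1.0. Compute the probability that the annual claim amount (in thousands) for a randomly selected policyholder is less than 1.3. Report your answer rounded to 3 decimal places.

0.216

Conditional on each group, P(X < 1.3): I: 0.00167672; II: 0.843882; III: 0.57965; IV: 0.
By total probability, P(X < 1.3) = 0.583333·0.00167672 + 0.0833333·0.843882 + 0.25·0.57965 + 0.0833333·0 = 0.216214.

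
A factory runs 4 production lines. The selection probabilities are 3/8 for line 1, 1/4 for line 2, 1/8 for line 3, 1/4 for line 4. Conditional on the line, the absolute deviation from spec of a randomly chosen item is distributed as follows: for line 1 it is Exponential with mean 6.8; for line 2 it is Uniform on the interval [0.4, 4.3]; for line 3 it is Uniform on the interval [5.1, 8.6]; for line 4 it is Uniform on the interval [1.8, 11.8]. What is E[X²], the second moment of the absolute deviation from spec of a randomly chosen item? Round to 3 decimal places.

For each component E[X²] = Var + (mean)², giving 1: 92.48; 2: 6.79; 3: 47.9433; 4: 54.5733.
Overall E[X²] = 0.375·92.48 + 0.25·6.79 + 0.125·47.9433 + 0.25·54.5733 = 56.0137.

56.014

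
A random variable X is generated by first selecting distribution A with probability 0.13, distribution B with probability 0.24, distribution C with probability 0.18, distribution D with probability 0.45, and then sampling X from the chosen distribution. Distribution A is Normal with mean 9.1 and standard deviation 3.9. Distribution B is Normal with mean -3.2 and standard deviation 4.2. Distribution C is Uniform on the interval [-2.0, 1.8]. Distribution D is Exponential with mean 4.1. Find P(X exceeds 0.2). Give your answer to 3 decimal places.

0.683

Conditional on each component, P(X > 0.2): A: 0.988757; B: 0.209107; C: 0.421053; D: 0.95239.
By total probability, P(X > 0.2) = 0.13·0.988757 + 0.24·0.209107 + 0.18·0.421053 + 0.45·0.95239 = 0.683089.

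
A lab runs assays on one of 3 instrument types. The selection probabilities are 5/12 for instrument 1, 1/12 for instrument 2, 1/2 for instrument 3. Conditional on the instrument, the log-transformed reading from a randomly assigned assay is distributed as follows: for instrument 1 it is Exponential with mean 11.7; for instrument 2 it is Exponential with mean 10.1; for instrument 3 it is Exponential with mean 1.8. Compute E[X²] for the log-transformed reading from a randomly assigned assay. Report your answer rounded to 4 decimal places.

134.3167

For each component E[X²] = Var + (mean)², giving 1: 273.78; 2: 204.02; 3: 6.48.
Overall E[X²] = 0.416667·273.78 + 0.0833333·204.02 + 0.5·6.48 = 134.317.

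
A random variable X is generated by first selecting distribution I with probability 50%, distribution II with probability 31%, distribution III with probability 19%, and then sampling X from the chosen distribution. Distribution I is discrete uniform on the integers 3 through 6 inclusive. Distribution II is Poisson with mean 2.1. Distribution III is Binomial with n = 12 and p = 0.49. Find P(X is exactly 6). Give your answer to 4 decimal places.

Conditional on each component, P(X = 6): I: 0.25; II: 0.014587; III: 0.225045.
By total probability, P(X = 6) = 0.5·0.25 + 0.31·0.014587 + 0.19·0.225045 = 0.172281.

0.1723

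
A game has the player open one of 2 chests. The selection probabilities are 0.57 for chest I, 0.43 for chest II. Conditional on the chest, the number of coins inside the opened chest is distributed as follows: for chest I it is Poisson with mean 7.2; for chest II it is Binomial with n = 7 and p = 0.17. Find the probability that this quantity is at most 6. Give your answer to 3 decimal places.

0.670

Conditional on each chest, P(X ≤ 6): I: 0.420356; II: 0.999996.
By total probability, P(X ≤ 6) = 0.57·0.420356 + 0.43·0.999996 = 0.669601.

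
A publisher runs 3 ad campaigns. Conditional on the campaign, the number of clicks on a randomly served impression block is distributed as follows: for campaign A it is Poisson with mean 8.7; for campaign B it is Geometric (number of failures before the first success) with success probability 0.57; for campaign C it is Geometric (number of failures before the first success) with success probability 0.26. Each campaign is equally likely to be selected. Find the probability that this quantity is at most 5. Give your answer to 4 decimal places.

Conditional on each campaign, P(X ≤ 5): A: 0.13516; B: 0.993679; C: 0.835794.
By total probability, P(X ≤ 5) = 0.333333·0.13516 + 0.333333·0.993679 + 0.333333·0.835794 = 0.654877.

0.6549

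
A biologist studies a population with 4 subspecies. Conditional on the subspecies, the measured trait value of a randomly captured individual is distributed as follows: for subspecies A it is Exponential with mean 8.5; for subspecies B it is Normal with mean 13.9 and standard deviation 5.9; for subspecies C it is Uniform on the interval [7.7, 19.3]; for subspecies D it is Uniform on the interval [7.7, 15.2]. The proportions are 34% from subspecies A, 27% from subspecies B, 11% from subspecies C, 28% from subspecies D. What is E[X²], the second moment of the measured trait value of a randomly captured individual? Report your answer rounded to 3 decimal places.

169.998

For each component E[X²] = Var + (mean)², giving A: 144.5; B: 228.02; C: 193.463; D: 135.79.
Overall E[X²] = 0.34·144.5 + 0.27·228.02 + 0.11·193.463 + 0.28·135.79 = 169.998.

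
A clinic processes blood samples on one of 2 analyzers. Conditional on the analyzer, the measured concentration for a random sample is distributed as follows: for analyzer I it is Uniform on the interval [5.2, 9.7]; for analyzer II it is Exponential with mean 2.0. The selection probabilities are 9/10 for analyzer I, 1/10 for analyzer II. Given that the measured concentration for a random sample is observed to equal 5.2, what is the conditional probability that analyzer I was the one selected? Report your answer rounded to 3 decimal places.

0.982

Likelihoods f(5.2 | ·): I: 0.222222; II: 0.0371368.
Posterior ∝ prior × likelihood. Numerator for I: 0.9·0.222222 = 0.2.
Normalizing constant: 0.9·0.222222 + 0.1·0.0371368 = 0.203714.
P(I | observation) = 0.2 / 0.203714 = 0.98177.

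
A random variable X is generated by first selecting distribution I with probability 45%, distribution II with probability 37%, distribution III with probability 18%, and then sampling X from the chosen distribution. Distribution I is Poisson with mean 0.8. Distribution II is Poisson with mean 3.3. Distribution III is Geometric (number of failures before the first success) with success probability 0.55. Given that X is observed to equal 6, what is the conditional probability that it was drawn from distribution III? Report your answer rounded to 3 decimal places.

0.032

Likelihoods P(X=6 | ·): I: 0.000163596; II: 0.0661575; III: 0.00456707.
Posterior ∝ prior × likelihood. Numerator for III: 0.18·0.00456707 = 0.000822073.
Normalizing constant: 0.45·0.000163596 + 0.37·0.0661575 + 0.18·0.00456707 = 0.025374.
P(III | observation) = 0.000822073 / 0.025374 = 0.0323983.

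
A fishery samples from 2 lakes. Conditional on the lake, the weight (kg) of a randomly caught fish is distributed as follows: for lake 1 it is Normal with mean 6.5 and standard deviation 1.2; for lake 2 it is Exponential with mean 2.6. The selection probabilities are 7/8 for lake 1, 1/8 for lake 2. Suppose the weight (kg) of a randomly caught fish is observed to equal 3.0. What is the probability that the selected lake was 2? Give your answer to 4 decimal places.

0.7857

Likelihoods f(3.0 | ·): 1: 0.00472573; 2: 0.121316.
Posterior ∝ prior × likelihood. Numerator for 2: 0.125·0.121316 = 0.0151645.
Normalizing constant: 0.875·0.00472573 + 0.125·0.121316 = 0.0192995.
P(2 | observation) = 0.0151645 / 0.0192995 = 0.785745.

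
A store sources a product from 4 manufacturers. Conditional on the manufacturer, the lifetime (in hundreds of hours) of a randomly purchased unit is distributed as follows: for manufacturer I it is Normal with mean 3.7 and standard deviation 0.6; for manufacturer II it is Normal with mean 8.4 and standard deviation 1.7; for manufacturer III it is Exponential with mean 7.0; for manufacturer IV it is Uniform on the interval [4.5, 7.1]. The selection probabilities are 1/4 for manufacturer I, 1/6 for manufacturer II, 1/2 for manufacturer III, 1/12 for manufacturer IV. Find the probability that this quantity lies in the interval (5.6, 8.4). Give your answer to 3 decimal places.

0.197

Conditional on each manufacturer, P(5.6 < X < 8.4): I: 0.000770985; II: 0.450227; III: 0.148135; IV: 0.576923.
By total probability, P(5.6 < X < 8.4) = 0.25·0.000770985 + 0.166667·0.450227 + 0.5·0.148135 + 0.0833333·0.576923 = 0.197375.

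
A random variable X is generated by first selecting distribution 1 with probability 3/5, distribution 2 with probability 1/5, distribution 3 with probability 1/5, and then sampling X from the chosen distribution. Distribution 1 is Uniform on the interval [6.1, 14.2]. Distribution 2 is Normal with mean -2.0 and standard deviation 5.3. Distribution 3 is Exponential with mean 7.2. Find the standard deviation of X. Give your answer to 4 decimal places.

6.4351

Per component, 1: μ=10.15, E[X²]=108.49; 2: μ=-2, E[X²]=32.09; 3: μ=7.2, E[X²]=103.68.
E[X] = 0.6·10.15 + 0.2·-2 + 0.2·7.2 = 7.13.
E[X²] = 0.6·108.49 + 0.2·32.09 + 0.2·103.68 = 92.248.
Var(X) = E[X²] − (E[X])² = 92.248 − 50.8369 = 41.4111.
SD(X) = √41.4111 = 6.43515.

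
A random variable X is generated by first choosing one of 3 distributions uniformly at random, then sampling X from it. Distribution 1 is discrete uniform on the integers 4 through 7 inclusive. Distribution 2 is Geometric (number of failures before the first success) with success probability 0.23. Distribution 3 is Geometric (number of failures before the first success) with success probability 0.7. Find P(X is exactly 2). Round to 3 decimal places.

0.066

Conditional on each component, P(X = 2): 1: 0; 2: 0.136367; 3: 0.063.
By total probability, P(X = 2) = 0.333333·0 + 0.333333·0.136367 + 0.333333·0.063 = 0.0664557.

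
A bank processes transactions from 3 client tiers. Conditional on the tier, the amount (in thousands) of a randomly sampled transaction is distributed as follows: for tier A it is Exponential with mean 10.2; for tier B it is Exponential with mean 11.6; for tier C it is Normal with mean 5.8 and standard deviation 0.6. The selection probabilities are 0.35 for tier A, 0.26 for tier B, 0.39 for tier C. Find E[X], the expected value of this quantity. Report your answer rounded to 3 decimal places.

8.848

Component means — A: 10.2; B: 11.6; C: 5.8.
E[X] = 0.35·10.2 + 0.26·11.6 + 0.39·5.8 = 8.848.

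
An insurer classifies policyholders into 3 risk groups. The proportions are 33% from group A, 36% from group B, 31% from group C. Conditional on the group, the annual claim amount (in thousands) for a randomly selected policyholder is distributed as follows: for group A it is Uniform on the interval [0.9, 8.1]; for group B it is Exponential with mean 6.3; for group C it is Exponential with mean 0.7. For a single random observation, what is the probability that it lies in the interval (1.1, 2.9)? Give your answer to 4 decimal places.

Conditional on each group, P(1.1 < X < 2.9): A: 0.25; B: 0.208707; C: 0.191871.
By total probability, P(1.1 < X < 2.9) = 0.33·0.25 + 0.36·0.208707 + 0.31·0.191871 = 0.217114.

0.2171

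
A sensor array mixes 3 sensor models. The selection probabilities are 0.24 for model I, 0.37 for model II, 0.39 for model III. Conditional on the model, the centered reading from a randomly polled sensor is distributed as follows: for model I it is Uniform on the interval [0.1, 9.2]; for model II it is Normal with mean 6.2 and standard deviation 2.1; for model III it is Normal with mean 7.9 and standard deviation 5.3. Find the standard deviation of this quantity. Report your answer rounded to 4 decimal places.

Per component, I: μ=4.65, E[X²]=28.5233; II: μ=6.2, E[X²]=42.85; III: μ=7.9, E[X²]=90.5.
E[X] = 0.24·4.65 + 0.37·6.2 + 0.39·7.9 = 6.491.
E[X²] = 0.24·28.5233 + 0.37·42.85 + 0.39·90.5 = 57.9951.
Var(X) = E[X²] − (E[X])² = 57.9951 − 42.1331 = 15.862.
SD(X) = √15.862 = 3.98272.

3.9827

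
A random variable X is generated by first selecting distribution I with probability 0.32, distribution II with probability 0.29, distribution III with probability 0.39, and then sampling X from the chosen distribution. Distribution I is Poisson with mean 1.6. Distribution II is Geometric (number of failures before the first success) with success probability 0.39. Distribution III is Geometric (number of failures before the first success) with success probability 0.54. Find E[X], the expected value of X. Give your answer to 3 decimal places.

Component means — I: 1.6; II: 1.5641; III: 0.851852.
E[X] = 0.32·1.6 + 0.29·1.5641 + 0.39·0.851852 = 1.29781.

1.298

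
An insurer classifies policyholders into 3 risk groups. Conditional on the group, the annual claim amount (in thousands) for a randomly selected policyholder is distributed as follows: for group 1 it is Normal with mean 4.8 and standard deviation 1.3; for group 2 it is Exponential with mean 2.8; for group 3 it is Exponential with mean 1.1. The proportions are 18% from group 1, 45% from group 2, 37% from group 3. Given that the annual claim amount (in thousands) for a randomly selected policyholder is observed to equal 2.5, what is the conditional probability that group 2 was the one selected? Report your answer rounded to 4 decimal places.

0.5875

Likelihoods f(2.5 | ·): 1: 0.064159; 2: 0.146244; 3: 0.0936644.
Posterior ∝ prior × likelihood. Numerator for 2: 0.45·0.146244 = 0.0658099.
Normalizing constant: 0.18·0.064159 + 0.45·0.146244 + 0.37·0.0936644 = 0.112014.
P(2 | observation) = 0.0658099 / 0.112014 = 0.587513.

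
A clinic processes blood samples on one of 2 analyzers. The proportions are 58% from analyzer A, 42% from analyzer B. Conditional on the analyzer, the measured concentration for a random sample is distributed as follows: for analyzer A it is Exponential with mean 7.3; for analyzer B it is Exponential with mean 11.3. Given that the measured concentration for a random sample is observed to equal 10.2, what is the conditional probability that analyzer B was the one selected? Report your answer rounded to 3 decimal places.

0.434

Likelihoods f(10.2 | ·): A: 0.0338731; B: 0.0358842.
Posterior ∝ prior × likelihood. Numerator for B: 0.42·0.0358842 = 0.0150714.
Normalizing constant: 0.58·0.0338731 + 0.42·0.0358842 = 0.0347178.
P(B | observation) = 0.0150714 / 0.0347178 = 0.434111.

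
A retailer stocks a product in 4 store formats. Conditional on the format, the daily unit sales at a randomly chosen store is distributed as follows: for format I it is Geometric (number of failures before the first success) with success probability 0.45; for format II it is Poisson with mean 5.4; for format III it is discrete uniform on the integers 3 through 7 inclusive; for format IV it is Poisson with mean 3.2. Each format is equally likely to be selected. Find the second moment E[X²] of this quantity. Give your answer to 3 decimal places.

For each component E[X²] = Var + (mean)², giving I: 4.20988; II: 34.56; III: 27; IV: 13.44.
Overall E[X²] = 0.25·4.20988 + 0.25·34.56 + 0.25·27 + 0.25·13.44 = 19.8025.

19.802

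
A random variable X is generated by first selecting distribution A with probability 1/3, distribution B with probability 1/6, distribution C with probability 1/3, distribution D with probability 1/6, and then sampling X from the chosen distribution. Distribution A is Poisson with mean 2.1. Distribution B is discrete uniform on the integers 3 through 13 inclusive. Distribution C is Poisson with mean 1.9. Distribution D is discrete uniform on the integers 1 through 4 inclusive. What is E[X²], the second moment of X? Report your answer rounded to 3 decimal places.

17.590

For each component E[X²] = Var + (mean)², giving A: 6.51; B: 74; C: 5.51; D: 7.5.
Overall E[X²] = 0.333333·6.51 + 0.166667·74 + 0.333333·5.51 + 0.166667·7.5 = 17.59.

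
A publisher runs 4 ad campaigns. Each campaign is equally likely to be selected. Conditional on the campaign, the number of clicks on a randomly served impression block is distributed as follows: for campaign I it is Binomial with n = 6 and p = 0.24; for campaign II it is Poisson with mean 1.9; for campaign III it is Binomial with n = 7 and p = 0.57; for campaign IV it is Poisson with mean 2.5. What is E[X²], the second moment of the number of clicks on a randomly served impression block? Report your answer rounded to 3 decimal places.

For each component E[X²] = Var + (mean)², giving I: 3.168; II: 5.51; III: 17.6358; IV: 8.75.
Overall E[X²] = 0.25·3.168 + 0.25·5.51 + 0.25·17.6358 + 0.25·8.75 = 8.76595.

8.766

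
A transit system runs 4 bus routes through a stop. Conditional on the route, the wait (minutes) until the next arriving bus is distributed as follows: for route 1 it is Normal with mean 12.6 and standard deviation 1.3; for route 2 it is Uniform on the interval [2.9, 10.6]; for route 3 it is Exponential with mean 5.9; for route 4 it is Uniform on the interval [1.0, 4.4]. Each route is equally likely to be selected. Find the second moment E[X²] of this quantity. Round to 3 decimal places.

For each component E[X²] = Var + (mean)², giving 1: 160.45; 2: 50.5033; 3: 69.62; 4: 8.25333.
Overall E[X²] = 0.25·160.45 + 0.25·50.5033 + 0.25·69.62 + 0.25·8.25333 = 72.2067.

72.207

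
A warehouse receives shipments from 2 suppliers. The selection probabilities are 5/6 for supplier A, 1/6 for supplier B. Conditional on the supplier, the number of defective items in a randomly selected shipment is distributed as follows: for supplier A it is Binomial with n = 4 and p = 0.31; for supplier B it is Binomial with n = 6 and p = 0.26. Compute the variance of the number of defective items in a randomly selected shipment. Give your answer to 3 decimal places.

0.920

Per component, A: μ=1.24, E[X²]=2.3932; B: μ=1.56, E[X²]=3.588.
E[X] = 0.833333·1.24 + 0.166667·1.56 = 1.29333.
E[X²] = 0.833333·2.3932 + 0.166667·3.588 = 2.59233.
Var(X) = E[X²] − (E[X])² = 2.59233 − 1.67271 = 0.919622.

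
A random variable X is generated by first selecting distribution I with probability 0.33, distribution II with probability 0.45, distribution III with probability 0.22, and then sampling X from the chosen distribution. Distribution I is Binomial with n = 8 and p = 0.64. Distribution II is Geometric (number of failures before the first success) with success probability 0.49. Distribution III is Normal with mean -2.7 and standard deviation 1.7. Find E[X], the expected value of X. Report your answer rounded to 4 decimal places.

Component means — I: 5.12; II: 1.04082; III: -2.7.
E[X] = 0.33·5.12 + 0.45·1.04082 + 0.22·-2.7 = 1.56397.

1.5640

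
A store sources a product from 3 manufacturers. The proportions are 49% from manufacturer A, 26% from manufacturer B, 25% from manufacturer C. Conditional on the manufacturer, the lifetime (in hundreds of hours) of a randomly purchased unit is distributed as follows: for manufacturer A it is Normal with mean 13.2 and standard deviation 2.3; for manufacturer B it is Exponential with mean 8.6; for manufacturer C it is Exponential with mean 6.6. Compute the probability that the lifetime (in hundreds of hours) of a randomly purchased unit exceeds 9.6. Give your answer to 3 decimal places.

0.605

Conditional on each manufacturer, P(X > 9.6): A: 0.941234; B: 0.327496; C: 0.233506.
By total probability, P(X > 9.6) = 0.49·0.941234 + 0.26·0.327496 + 0.25·0.233506 = 0.60473.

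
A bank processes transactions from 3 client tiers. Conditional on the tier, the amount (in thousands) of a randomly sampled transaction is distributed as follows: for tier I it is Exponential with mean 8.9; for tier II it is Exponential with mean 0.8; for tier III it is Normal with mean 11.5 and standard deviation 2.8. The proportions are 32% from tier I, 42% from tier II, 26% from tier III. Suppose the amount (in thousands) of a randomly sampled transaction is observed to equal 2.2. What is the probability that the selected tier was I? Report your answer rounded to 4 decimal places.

0.4544

Likelihoods f(2.2 | ·): I: 0.0877519; II: 0.0799098; III: 0.00057307.
Posterior ∝ prior × likelihood. Numerator for I: 0.32·0.0877519 = 0.0280806.
Normalizing constant: 0.32·0.0877519 + 0.42·0.0799098 + 0.26·0.00057307 = 0.0617917.
P(I | observation) = 0.0280806 / 0.0617917 = 0.454439.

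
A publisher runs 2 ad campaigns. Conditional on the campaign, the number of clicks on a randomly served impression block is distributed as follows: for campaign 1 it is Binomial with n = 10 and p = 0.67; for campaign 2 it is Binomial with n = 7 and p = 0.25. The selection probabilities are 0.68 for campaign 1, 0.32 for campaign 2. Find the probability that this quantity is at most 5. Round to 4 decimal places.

Conditional on each campaign, P(X ≤ 5): 1: 0.206351; 2: 0.998657.
By total probability, P(X ≤ 5) = 0.68·0.206351 + 0.32·0.998657 = 0.459889.

0.4599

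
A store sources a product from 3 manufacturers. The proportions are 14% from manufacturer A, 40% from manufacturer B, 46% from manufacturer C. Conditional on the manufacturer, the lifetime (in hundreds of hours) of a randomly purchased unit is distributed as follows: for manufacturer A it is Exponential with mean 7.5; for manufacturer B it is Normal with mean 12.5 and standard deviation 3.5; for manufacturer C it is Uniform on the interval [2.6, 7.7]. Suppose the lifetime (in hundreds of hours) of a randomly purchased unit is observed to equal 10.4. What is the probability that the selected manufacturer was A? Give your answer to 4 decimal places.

Likelihoods f(10.4 | ·): A: 0.0333209; B: 0.095207; C: 0.
Posterior ∝ prior × likelihood. Numerator for A: 0.14·0.0333209 = 0.00466493.
Normalizing constant: 0.14·0.0333209 + 0.4·0.095207 + 0.46·0 = 0.0427477.
P(A | observation) = 0.00466493 / 0.0427477 = 0.109127.

0.1091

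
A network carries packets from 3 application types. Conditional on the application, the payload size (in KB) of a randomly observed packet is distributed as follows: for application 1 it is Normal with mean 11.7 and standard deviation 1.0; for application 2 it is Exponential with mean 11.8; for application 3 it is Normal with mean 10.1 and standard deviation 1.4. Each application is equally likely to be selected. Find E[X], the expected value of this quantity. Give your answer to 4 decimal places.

Component means — 1: 11.7; 2: 11.8; 3: 10.1.
E[X] = 0.333333·11.7 + 0.333333·11.8 + 0.333333·10.1 = 11.2.

11.2000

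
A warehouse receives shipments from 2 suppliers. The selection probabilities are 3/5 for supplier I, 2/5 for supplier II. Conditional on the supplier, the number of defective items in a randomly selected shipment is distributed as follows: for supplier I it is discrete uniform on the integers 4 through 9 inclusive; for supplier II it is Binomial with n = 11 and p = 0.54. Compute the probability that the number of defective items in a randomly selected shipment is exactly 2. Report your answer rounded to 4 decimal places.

0.0059

Conditional on each supplier, P(X = 2): I: 0; II: 0.0147901.
By total probability, P(X = 2) = 0.6·0 + 0.4·0.0147901 = 0.00591603.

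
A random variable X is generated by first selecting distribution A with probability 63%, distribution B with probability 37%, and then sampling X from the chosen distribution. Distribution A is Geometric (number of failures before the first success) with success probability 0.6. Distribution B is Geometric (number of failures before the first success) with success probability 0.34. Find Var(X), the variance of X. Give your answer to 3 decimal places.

Per component, A: μ=0.666667, E[X²]=1.55556; B: μ=1.94118, E[X²]=9.47751.
E[X] = 0.63·0.666667 + 0.37·1.94118 = 1.13824.
E[X²] = 0.63·1.55556 + 0.37·9.47751 = 4.48668.
Var(X) = E[X²] − (E[X])² = 4.48668 − 1.29558 = 3.1911.

3.191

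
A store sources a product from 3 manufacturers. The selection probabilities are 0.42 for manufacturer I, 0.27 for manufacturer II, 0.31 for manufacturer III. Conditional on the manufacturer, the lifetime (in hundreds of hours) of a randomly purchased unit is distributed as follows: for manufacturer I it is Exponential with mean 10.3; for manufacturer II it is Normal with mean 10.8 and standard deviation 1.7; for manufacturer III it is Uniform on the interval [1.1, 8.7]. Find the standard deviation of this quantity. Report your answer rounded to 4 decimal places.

Per component, I: μ=10.3, E[X²]=212.18; II: μ=10.8, E[X²]=119.53; III: μ=4.9, E[X²]=28.8233.
E[X] = 0.42·10.3 + 0.27·10.8 + 0.31·4.9 = 8.761.
E[X²] = 0.42·212.18 + 0.27·119.53 + 0.31·28.8233 = 130.324.
Var(X) = E[X²] − (E[X])² = 130.324 − 76.7551 = 53.5688.
SD(X) = √53.5688 = 7.31907.

7.3191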